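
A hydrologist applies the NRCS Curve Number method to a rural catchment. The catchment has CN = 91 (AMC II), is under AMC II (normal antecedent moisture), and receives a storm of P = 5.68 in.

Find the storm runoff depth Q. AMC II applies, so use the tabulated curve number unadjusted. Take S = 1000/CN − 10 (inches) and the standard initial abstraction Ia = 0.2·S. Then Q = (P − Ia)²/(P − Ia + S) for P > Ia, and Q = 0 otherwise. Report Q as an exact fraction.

CN(II) = 91; AMC II needs no correction.
S = 1000/91 − 10 = 90/91 in ≈ 0.989 in
Ia = 0.2·(90/91) = 18/91 in ≈ 0.198 in
Excess rainfall: 5.680 − 0.198 = 5.482 in; P > Ia so Q > 0
Q: (12472/2275)² ÷ (14722/2275) = 77775392/16746275 in (≈ 4.644 in)

Q = 77775392/16746275 in ≈ 4.644 in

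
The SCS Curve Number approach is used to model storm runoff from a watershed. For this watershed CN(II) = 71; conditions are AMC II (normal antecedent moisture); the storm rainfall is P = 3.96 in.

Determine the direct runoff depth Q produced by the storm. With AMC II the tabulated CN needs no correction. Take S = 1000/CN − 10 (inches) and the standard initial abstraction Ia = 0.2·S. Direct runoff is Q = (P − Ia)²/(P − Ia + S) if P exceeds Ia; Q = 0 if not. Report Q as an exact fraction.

Q = 31125241/22771475 in ≈ 1.367 in

AMC II — tabulated CN = 71 applies directly.
S = 1000/71 − 10 = 290/71 in ≈ 4.085 in
Ia = 0.2S: 0.2·4.085 = 0.817 in (exactly 58/71)
Excess rainfall: 3.960 − 0.817 = 3.143 in; P > Ia so Q > 0
Q: (5579/1775)² ÷ (12829/1775) = 31125241/22771475 in (≈ 1.367 in)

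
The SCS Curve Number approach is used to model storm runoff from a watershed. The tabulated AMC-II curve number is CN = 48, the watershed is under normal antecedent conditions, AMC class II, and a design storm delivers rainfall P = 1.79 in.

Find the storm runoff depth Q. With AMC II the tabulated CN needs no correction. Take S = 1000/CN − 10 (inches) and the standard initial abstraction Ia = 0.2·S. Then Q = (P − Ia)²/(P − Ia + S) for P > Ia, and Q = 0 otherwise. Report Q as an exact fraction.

Q = 0 in ≈ 0.000 in

AMC II — tabulated CN = 48 applies directly.
Max retention: S = 1000/48 − 10 = 65/6 in (≈ 10.833 in)
Initial abstraction Ia = S/5 = (65/6)/5 = 13/6 ≈ 2.167 in
P = 1.790 ≤ Ia = 2.167 in: entire storm abstracted, Q = 0.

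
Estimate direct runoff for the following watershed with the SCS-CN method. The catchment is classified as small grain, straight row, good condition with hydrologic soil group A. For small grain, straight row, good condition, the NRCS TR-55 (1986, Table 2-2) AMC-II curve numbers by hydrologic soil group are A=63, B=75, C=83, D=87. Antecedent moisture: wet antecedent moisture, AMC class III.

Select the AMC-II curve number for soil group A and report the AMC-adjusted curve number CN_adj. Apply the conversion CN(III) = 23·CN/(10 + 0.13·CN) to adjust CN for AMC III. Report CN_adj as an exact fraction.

CN_adj = 144900/1819 ≈ 79.659

NRCS table: small grain, straight row, good condition, soil group A → CN(II) = 63
CN(III) from CN(II)=63: (23·63)/(10 + 0.13·63) = 144900/1819 ≈ 79.659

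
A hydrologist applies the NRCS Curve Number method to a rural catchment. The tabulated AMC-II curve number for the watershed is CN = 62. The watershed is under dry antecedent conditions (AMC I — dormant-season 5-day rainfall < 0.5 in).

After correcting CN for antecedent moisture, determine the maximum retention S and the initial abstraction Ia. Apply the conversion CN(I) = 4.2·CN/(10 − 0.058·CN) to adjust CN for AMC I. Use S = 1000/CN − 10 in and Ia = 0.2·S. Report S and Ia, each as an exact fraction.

Adjust CN=62 to AMC I: 4.2·62/(10 − 0.058·62) → (1302/5) ÷ (1601/250) = 65100/1601 ≈ 40.662
Retention S: 1000/CN − 10 with CN=40.662 → S = 9500/651 ≈ 14.593 in
Ia = 0.2·(9500/651) = 1900/651 in ≈ 2.919 in

S = 9500/651 in ≈ 14.593 in; Ia = 1900/651 in ≈ 2.919 in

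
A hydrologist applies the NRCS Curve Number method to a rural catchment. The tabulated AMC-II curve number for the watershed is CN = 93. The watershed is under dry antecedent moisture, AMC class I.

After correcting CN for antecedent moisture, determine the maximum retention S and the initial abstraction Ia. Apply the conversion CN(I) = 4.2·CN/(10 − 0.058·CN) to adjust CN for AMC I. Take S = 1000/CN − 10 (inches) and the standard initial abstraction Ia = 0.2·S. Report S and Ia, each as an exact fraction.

S = 500/279 in ≈ 1.792 in; Ia = 100/279 in ≈ 0.358 in

Adjust CN=93 to AMC I: 4.2·93/(10 − 0.058·93) → (1953/5) ÷ (2303/500) = 27900/329 ≈ 84.802
Max retention: S = 1000/(27900/329) − 10 = 500/279 in (≈ 1.792 in)
Initial abstraction Ia = S/5 = (500/279)/5 = 100/279 ≈ 0.358 in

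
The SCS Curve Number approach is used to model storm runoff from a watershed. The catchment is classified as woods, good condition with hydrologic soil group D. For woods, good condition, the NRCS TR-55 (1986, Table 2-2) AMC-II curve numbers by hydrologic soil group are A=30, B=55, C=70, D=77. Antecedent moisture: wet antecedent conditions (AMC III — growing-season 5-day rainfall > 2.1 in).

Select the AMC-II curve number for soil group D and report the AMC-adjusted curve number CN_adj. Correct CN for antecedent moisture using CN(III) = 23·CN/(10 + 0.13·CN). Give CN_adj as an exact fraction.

NRCS table: woods, good condition, soil group D → CN(II) = 77
CN(III) from CN(II)=77: (23·77)/(10 + 0.13·77) = 7700/87 ≈ 88.506

CN_adj = 7700/87 ≈ 88.506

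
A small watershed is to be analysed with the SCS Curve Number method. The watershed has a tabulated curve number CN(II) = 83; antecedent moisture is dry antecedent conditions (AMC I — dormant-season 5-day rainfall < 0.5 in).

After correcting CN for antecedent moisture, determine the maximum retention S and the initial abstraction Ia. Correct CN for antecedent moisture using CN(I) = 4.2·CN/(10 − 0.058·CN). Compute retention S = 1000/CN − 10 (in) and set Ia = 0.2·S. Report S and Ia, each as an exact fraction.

S = 8500/1743 in ≈ 4.877 in; Ia = 1700/1743 in ≈ 0.975 in

Adjust CN=83 to AMC I: 4.2·83/(10 − 0.058·83) → (1743/5) ÷ (2593/500) = 174300/2593 ≈ 67.219
S = 1000/(174300/2593) − 10 = 8500/1743 in ≈ 4.877 in
Initial abstraction Ia = S/5 = (8500/1743)/5 = 1700/1743 ≈ 0.975 in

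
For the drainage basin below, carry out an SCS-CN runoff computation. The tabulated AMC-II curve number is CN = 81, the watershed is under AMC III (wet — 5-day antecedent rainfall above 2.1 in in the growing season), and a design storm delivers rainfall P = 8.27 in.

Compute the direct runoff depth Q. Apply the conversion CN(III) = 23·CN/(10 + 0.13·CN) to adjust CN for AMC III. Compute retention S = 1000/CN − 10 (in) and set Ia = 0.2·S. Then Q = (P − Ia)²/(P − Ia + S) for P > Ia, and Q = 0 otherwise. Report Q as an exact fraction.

Wet (AMC III): CN(III) = 23·81/(10 + 0.13·81) = 1863/(2053/100) = 186300/2053 ≈ 90.745
Retention S: 1000/CN − 10 with CN=90.745 → S = 1900/1863 ≈ 1.020 in
Ia = 0.2S: 0.2·1.020 = 0.204 in (exactly 380/1863)
Excess rainfall: 8.270 − 0.204 = 8.066 in; P > Ia so Q > 0
Q: (1502701/186300)² ÷ (1692701/186300) = 2258110295401/315350196300 in (≈ 7.161 in)

Q = 2258110295401/315350196300 in ≈ 7.161 in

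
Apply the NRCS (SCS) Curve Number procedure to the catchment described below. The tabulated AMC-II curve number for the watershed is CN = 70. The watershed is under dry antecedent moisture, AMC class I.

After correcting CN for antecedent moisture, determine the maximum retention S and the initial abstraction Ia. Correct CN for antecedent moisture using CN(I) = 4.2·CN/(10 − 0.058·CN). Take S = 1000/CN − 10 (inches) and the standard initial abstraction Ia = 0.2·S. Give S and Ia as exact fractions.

CN(I) from CN(II)=70: (4.2·70)/(10 − 0.058·70) = 4900/99 ≈ 49.495
Retention S: 1000/CN − 10 with CN=49.495 → S = 500/49 ≈ 10.204 in
Initial abstraction Ia = S/5 = (500/49)/5 = 100/49 ≈ 2.041 in

S = 500/49 in ≈ 10.204 in; Ia = 100/49 in ≈ 2.041 in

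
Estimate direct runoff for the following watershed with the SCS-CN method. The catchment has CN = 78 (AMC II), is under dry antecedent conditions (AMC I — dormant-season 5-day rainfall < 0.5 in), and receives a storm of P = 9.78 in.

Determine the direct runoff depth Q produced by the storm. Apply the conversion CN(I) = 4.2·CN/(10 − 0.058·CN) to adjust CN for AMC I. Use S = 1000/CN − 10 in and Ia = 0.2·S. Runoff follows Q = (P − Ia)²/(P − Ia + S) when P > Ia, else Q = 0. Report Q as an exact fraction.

Dry (AMC I): CN(I) = 4.2·78/(10 − 0.058·78) = (1638/5)/(1369/250) = 81900/1369 ≈ 59.825
Retention S: 1000/CN − 10 with CN=59.825 → S = 5500/819 ≈ 6.716 in
Initial abstraction Ia = S/5 = (5500/819)/5 = 1100/819 ≈ 1.343 in
Since P=9.780 > Ia=1.343: effective rainfall P−Ia = 345491/40950 in
Q = (345491/40950)²/((345491/40950) + 5500/819) = (119364031081/1676902500)/(620491/40950) = 119364031081/25409106450 in ≈ 4.698 in

Q = 119364031081/25409106450 in ≈ 4.698 in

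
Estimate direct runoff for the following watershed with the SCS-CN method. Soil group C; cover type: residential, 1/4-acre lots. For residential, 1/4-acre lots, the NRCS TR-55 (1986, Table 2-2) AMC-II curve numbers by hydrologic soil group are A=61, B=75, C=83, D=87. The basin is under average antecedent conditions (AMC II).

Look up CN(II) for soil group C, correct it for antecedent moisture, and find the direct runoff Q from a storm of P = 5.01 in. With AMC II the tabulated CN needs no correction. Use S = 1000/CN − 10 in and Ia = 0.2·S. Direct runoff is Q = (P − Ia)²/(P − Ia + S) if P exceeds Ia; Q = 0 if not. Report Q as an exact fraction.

NRCS table: residential, 1/4-acre lots, soil group C → CN(II) = 83
CN(II) = 83; AMC II needs no correction.
Max retention: S = 1000/83 − 10 = 170/83 in (≈ 2.048 in)
Initial abstraction Ia = S/5 = (170/83)/5 = 34/83 ≈ 0.410 in
Since P=5.010 > Ia=0.410: effective rainfall P−Ia = 38183/8300 in
Runoff Q = (P−Ia)²/(P−Ia+S) = (4.600)²/(4.600+2.048) = 1457941489/458018900 ≈ 3.183 in

Q = 1457941489/458018900 in ≈ 3.183 in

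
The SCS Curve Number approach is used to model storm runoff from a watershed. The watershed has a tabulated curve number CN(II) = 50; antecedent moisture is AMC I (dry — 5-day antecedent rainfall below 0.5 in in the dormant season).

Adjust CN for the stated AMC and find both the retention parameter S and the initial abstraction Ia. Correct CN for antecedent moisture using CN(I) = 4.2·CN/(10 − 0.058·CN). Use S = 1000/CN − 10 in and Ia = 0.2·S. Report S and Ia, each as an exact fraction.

S = 500/21 in ≈ 23.810 in; Ia = 100/21 in ≈ 4.762 in

CN(I) from CN(II)=50: (4.2·50)/(10 − 0.058·50) = 2100/71 ≈ 29.577
Retention S: 1000/CN − 10 with CN=29.577 → S = 500/21 ≈ 23.810 in
Ia = 0.2S: 0.2·23.810 = 4.762 in (exactly 100/21)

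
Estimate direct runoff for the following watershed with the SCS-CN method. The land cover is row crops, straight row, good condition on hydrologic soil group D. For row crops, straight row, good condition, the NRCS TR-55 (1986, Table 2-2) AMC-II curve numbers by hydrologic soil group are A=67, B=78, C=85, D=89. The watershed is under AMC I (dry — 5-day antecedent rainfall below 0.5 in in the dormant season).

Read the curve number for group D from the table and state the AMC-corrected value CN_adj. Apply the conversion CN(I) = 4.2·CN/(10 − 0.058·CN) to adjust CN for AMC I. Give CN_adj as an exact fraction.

CN_adj = 186900/2419 ≈ 77.263

NRCS table: row crops, straight row, good condition, soil group D → CN(II) = 89
Dry (AMC I): CN(I) = 4.2·89/(10 − 0.058·89) = (1869/5)/(2419/500) = 186900/2419 ≈ 77.263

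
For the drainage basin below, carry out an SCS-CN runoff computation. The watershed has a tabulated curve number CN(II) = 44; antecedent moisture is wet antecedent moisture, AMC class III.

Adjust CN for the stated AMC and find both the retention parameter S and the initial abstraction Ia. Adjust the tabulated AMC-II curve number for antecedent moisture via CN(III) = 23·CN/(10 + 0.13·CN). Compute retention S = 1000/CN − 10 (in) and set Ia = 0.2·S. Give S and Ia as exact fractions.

Adjust CN=44 to AMC III: 23·44/(10 + 0.13·44) → 1012 ÷ (393/25) = 25300/393 ≈ 64.377
S = 1000/(25300/393) − 10 = 1400/253 in ≈ 5.534 in
Ia = 0.2S: 0.2·5.534 = 1.107 in (exactly 280/253)

S = 1400/253 in ≈ 5.534 in; Ia = 280/253 in ≈ 1.107 in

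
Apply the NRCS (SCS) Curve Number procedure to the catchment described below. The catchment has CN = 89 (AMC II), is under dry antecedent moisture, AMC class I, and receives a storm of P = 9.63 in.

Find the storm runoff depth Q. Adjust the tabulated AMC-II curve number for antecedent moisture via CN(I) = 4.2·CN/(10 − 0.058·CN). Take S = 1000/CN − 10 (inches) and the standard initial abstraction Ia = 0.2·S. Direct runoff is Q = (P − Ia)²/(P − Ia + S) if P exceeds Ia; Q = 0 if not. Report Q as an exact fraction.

Q = 2855582883409/418627404300 in ≈ 6.821 in

CN(I) from CN(II)=89: (4.2·89)/(10 − 0.058·89) = 186900/2419 ≈ 77.263
S = 1000/(186900/2419) − 10 = 5500/1869 in ≈ 2.943 in
Ia = 0.2S: 0.2·2.943 = 0.589 in (exactly 1100/1869)
Since P=9.630 > Ia=0.589: effective rainfall P−Ia = 1689847/186900 in
Q: (1689847/186900)² ÷ (2239847/186900) = 2855582883409/418627404300 in (≈ 6.821 in)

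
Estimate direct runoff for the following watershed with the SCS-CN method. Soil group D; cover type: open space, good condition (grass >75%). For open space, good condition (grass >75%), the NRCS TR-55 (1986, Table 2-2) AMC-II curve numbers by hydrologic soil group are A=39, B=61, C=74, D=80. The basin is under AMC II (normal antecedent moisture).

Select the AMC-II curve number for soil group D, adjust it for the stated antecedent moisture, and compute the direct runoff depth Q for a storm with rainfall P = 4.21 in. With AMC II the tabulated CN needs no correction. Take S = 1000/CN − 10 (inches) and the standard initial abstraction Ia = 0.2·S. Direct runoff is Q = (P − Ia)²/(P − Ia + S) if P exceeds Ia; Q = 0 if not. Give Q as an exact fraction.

Q = 137641/62100 in ≈ 2.216 in

NRCS table: open space, good condition (grass >75%), soil group D → CN(II) = 80
CN(II) = 80; AMC II needs no correction.
Retention S: 1000/CN − 10 with CN=80.000 → S = 5/2 ≈ 2.500 in
Ia = 0.2S: 0.2·2.500 = 0.500 in (exactly 1/2)
P − Ia = 4.210 − 0.500 = 371/100 ≈ 3.710 in (> 0, runoff occurs)
Runoff Q = (P−Ia)²/(P−Ia+S) = (3.710)²/(3.710+2.500) = 137641/62100 ≈ 2.216 in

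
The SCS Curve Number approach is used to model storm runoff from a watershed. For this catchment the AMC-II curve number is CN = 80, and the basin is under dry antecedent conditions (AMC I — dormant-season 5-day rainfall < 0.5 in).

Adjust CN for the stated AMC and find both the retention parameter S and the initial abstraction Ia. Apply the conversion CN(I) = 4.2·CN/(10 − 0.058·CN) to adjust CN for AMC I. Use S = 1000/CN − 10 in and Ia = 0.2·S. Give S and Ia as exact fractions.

S = 125/21 in ≈ 5.952 in; Ia = 25/21 in ≈ 1.190 in

CN(I) from CN(II)=80: (4.2·80)/(10 − 0.058·80) = 4200/67 ≈ 62.687
Retention S: 1000/CN − 10 with CN=62.687 → S = 125/21 ≈ 5.952 in
Ia = 0.2·(125/21) = 25/21 in ≈ 1.190 in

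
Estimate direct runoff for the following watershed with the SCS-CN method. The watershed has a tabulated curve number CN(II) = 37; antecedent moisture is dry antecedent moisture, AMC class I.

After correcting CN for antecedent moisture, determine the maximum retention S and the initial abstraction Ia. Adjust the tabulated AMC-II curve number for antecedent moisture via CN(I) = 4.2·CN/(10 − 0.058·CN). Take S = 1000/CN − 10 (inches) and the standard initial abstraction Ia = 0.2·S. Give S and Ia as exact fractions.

Adjust CN=37 to AMC I: 4.2·37/(10 − 0.058·37) → (777/5) ÷ (3927/500) = 3700/187 ≈ 19.786
Max retention: S = 1000/(3700/187) − 10 = 1500/37 in (≈ 40.541 in)
Ia = 0.2S: 0.2·40.541 = 8.108 in (exactly 300/37)

S = 1500/37 in ≈ 40.541 in; Ia = 300/37 in ≈ 8.108 in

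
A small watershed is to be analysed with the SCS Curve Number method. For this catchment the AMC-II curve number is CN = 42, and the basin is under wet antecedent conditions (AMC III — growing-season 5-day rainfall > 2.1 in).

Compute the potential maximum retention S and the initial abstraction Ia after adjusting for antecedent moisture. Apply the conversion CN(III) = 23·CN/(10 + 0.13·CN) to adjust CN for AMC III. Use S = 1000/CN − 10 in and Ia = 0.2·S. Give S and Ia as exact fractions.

CN(III) from CN(II)=42: (23·42)/(10 + 0.13·42) = 48300/773 ≈ 62.484
Retention S: 1000/CN − 10 with CN=62.484 → S = 2900/483 ≈ 6.004 in
Ia = 0.2·(2900/483) = 580/483 in ≈ 1.201 in

S = 2900/483 in ≈ 6.004 in; Ia = 580/483 in ≈ 1.201 in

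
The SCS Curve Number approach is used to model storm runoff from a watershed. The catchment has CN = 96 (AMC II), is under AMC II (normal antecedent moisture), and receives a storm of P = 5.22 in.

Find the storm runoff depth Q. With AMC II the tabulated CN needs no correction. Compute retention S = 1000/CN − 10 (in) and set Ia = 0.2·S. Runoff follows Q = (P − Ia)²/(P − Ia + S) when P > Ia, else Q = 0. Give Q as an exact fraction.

Average conditions: CN = 96 (no AMC adjustment).
S = 1000/96 − 10 = 5/12 in ≈ 0.417 in
Ia = 0.2·(5/12) = 1/12 in ≈ 0.083 in
Since P=5.220 > Ia=0.083: effective rainfall P−Ia = 1541/300 in
Runoff Q = (P−Ia)²/(P−Ia+S) = (5.137)²/(5.137+0.417) = 2374681/499800 ≈ 4.751 in

Q = 2374681/499800 in ≈ 4.751 in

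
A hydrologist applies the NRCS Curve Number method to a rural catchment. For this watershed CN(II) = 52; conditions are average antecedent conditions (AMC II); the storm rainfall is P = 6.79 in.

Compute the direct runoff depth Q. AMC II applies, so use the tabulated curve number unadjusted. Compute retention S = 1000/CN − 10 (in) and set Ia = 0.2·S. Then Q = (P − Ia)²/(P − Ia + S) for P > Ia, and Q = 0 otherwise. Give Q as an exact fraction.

AMC II — tabulated CN = 52 applies directly.
Retention S: 1000/CN − 10 with CN=52.000 → S = 120/13 ≈ 9.231 in
Initial abstraction Ia = S/5 = (120/13)/5 = 24/13 ≈ 1.846 in
P − Ia = 6.790 − 1.846 = 6427/1300 ≈ 4.944 in (> 0, runoff occurs)
Q: (6427/1300)² ÷ (18427/1300) = 41306329/23955100 in (≈ 1.724 in)

Q = 41306329/23955100 in ≈ 1.724 in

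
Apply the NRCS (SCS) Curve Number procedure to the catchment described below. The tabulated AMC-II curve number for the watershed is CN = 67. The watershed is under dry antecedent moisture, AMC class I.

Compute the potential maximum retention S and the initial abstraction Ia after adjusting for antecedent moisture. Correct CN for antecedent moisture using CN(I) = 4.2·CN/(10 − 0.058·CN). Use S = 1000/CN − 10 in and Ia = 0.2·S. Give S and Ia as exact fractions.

Adjust CN=67 to AMC I: 4.2·67/(10 − 0.058·67) → (1407/5) ÷ (3057/500) = 46900/1019 ≈ 46.026
S = 1000/(46900/1019) − 10 = 5500/469 in ≈ 11.727 in
Ia = 0.2·(5500/469) = 1100/469 in ≈ 2.345 in

S = 5500/469 in ≈ 11.727 in; Ia = 1100/469 in ≈ 2.345 in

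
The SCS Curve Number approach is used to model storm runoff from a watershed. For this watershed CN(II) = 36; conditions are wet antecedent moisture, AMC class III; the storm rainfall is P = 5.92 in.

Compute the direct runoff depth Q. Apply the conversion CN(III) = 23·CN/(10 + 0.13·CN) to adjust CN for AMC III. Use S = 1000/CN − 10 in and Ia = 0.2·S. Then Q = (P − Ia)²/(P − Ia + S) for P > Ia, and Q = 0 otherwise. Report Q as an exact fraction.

CN(III) from CN(II)=36: (23·36)/(10 + 0.13·36) = 20700/367 ≈ 56.403
Retention S: 1000/CN − 10 with CN=56.403 → S = 1600/207 ≈ 7.729 in
Initial abstraction Ia = S/5 = (1600/207)/5 = 320/207 ≈ 1.546 in
Since P=5.920 > Ia=1.546: effective rainfall P−Ia = 22636/5175 in
Q: (22636/5175)² ÷ (62636/5175) = 128097124/81035325 in (≈ 1.581 in)

Q = 128097124/81035325 in ≈ 1.581 in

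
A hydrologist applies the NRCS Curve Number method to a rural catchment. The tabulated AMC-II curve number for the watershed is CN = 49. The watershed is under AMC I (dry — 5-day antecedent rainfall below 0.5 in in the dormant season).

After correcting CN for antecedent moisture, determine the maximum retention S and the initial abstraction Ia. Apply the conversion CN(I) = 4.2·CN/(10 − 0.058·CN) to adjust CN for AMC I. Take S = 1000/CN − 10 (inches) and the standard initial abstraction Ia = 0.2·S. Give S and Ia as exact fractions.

S = 8500/343 in ≈ 24.781 in; Ia = 1700/343 in ≈ 4.956 in

Dry (AMC I): CN(I) = 4.2·49/(10 − 0.058·49) = (1029/5)/(3579/500) = 34300/1193 ≈ 28.751
S = 1000/(34300/1193) − 10 = 8500/343 in ≈ 24.781 in
Ia = 0.2S: 0.2·24.781 = 4.956 in (exactly 1700/343)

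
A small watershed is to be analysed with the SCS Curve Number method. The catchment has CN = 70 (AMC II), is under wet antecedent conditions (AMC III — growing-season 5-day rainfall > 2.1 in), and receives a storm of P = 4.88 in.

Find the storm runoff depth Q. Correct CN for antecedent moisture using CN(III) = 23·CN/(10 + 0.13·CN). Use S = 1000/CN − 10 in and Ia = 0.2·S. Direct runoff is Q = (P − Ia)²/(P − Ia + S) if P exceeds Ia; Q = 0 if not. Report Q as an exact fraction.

Adjust CN=70 to AMC III: 23·70/(10 + 0.13·70) → 1610 ÷ (191/10) = 16100/191 ≈ 84.293
Retention S: 1000/CN − 10 with CN=84.293 → S = 300/161 ≈ 1.863 in
Initial abstraction Ia = S/5 = (300/161)/5 = 60/161 ≈ 0.373 in
Excess rainfall: 4.880 − 0.373 = 4.507 in; P > Ia so Q > 0
Runoff Q = (P−Ia)²/(P−Ia+S) = (4.507)²/(4.507+1.863) = 164566082/51604525 ≈ 3.189 in

Q = 164566082/51604525 in ≈ 3.189 in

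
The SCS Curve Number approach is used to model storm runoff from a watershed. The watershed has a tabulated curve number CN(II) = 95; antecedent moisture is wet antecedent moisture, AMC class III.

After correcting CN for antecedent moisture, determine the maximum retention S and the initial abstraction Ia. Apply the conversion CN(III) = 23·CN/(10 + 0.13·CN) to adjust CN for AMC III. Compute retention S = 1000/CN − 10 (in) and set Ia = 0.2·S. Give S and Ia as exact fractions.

CN(III) from CN(II)=95: (23·95)/(10 + 0.13·95) = 43700/447 ≈ 97.763
Max retention: S = 1000/(43700/447) − 10 = 100/437 in (≈ 0.229 in)
Ia = 0.2·(100/437) = 20/437 in ≈ 0.046 in

S = 100/437 in ≈ 0.229 in; Ia = 20/437 in ≈ 0.046 in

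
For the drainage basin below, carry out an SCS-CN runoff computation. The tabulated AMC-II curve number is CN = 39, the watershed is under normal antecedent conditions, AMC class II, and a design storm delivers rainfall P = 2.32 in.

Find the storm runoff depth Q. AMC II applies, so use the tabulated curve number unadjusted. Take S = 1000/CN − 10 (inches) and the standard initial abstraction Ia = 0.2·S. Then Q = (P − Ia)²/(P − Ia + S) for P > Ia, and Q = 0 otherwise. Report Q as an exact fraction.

AMC II — tabulated CN = 39 applies directly.
S = 1000/39 − 10 = 610/39 in ≈ 15.641 in
Ia = 0.2S: 0.2·15.641 = 3.128 in (exactly 122/39)
P = 2.320 ≤ Ia = 3.128 in: entire storm abstracted, Q = 0.

Q = 0 in ≈ 0.000 in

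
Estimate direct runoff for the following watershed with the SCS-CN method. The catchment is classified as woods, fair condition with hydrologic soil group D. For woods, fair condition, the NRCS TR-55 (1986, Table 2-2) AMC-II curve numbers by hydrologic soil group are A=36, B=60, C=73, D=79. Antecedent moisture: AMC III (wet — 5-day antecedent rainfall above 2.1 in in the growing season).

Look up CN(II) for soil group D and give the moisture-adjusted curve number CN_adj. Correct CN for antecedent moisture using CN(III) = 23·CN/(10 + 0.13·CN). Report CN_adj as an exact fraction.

NRCS table: woods, fair condition, soil group D → CN(II) = 79
Wet (AMC III): CN(III) = 23·79/(10 + 0.13·79) = 1817/(2027/100) = 181700/2027 ≈ 89.640

CN_adj = 181700/2027 ≈ 89.640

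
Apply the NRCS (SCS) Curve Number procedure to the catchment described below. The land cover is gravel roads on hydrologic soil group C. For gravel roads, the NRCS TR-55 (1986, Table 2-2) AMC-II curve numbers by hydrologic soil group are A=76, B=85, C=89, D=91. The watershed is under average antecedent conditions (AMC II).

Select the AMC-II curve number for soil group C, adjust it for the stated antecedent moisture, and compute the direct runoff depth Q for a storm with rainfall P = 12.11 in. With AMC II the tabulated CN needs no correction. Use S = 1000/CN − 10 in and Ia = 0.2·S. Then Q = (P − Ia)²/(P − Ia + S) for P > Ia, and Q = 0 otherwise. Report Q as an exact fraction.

NRCS table: gravel roads, soil group C → CN(II) = 89
CN(II) = 89; AMC II needs no correction.
Retention S: 1000/CN − 10 with CN=89.000 → S = 110/89 ≈ 1.236 in
Ia = 0.2S: 0.2·1.236 = 0.247 in (exactly 22/89)
Excess rainfall: 12.110 − 0.247 = 11.863 in; P > Ia so Q > 0
Q: (105579/8900)² ÷ (116579/8900) = 11146925241/1037553100 in (≈ 10.743 in)

Q = 11146925241/1037553100 in ≈ 10.743 in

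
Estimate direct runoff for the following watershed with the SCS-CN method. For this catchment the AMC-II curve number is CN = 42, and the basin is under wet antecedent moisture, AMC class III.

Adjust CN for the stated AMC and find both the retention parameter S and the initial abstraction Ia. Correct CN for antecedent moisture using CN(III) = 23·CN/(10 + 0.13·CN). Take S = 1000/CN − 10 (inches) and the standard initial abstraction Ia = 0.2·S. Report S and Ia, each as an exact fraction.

Wet (AMC III): CN(III) = 23·42/(10 + 0.13·42) = 966/(773/50) = 48300/773 ≈ 62.484
Max retention: S = 1000/(48300/773) − 10 = 2900/483 in (≈ 6.004 in)
Ia = 0.2·(2900/483) = 580/483 in ≈ 1.201 in

S = 2900/483 in ≈ 6.004 in; Ia = 580/483 in ≈ 1.201 in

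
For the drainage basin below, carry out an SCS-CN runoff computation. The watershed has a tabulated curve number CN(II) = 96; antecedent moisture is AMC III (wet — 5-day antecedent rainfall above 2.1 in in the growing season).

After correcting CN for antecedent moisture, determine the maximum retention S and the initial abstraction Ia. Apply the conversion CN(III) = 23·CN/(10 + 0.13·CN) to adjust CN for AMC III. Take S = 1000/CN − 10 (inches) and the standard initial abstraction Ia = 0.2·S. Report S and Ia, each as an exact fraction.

S = 25/138 in ≈ 0.181 in; Ia = 5/138 in ≈ 0.036 in

Wet (AMC III): CN(III) = 23·96/(10 + 0.13·96) = 2208/(562/25) = 27600/281 ≈ 98.221
Retention S: 1000/CN − 10 with CN=98.221 → S = 25/138 ≈ 0.181 in
Ia = 0.2S: 0.2·0.181 = 0.036 in (exactly 5/138)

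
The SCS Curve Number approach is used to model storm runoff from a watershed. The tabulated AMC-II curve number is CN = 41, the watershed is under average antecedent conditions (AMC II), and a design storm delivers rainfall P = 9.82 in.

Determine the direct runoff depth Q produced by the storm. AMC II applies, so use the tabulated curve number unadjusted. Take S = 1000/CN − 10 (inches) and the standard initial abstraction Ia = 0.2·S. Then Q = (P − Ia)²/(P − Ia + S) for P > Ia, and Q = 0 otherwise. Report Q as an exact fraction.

CN(II) = 41; AMC II needs no correction.
Max retention: S = 1000/41 − 10 = 590/41 in (≈ 14.390 in)
Ia = 0.2·(590/41) = 118/41 in ≈ 2.878 in
Excess rainfall: 9.820 − 2.878 = 6.942 in; P > Ia so Q > 0
Runoff Q = (P−Ia)²/(P−Ia+S) = (6.942)²/(6.942+14.390) = 202521361/89648550 ≈ 2.259 in

Q = 202521361/89648550 in ≈ 2.259 in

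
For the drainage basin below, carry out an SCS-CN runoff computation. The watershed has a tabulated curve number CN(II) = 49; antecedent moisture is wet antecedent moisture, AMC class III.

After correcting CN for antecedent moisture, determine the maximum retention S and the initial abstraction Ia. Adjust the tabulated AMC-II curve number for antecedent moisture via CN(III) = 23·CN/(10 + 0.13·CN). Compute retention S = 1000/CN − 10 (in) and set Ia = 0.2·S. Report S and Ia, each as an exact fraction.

Adjust CN=49 to AMC III: 23·49/(10 + 0.13·49) → 1127 ÷ (1637/100) = 112700/1637 ≈ 68.845
S = 1000/(112700/1637) − 10 = 5100/1127 in ≈ 4.525 in
Initial abstraction Ia = S/5 = (5100/1127)/5 = 1020/1127 ≈ 0.905 in

S = 5100/1127 in ≈ 4.525 in; Ia = 1020/1127 in ≈ 0.905 in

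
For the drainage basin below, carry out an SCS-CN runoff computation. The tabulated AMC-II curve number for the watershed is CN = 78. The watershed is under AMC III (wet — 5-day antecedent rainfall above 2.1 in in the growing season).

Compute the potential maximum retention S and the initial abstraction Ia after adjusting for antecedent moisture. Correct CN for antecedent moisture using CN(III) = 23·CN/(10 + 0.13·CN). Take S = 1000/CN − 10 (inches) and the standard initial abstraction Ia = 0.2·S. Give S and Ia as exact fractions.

S = 1100/897 in ≈ 1.226 in; Ia = 220/897 in ≈ 0.245 in

Adjust CN=78 to AMC III: 23·78/(10 + 0.13·78) → 1794 ÷ (1007/50) = 89700/1007 ≈ 89.076
Retention S: 1000/CN − 10 with CN=89.076 → S = 1100/897 ≈ 1.226 in
Ia = 0.2·(1100/897) = 220/897 in ≈ 0.245 in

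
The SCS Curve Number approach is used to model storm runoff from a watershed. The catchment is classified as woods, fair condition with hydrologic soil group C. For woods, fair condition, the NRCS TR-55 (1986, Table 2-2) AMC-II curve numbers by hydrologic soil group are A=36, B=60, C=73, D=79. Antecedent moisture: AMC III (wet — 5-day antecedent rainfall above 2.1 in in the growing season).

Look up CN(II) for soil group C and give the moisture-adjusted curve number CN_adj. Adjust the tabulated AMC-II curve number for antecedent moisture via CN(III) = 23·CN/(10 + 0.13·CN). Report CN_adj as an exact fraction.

NRCS table: woods, fair condition, soil group C → CN(II) = 73
Wet (AMC III): CN(III) = 23·73/(10 + 0.13·73) = 1679/(1949/100) = 167900/1949 ≈ 86.147

CN_adj = 167900/1949 ≈ 86.147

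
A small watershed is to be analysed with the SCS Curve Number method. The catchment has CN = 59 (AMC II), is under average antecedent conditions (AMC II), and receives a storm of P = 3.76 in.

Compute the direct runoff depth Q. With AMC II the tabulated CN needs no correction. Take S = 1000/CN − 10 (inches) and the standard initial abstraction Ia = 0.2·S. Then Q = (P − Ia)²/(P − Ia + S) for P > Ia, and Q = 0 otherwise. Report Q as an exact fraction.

Average conditions: CN = 59 (no AMC adjustment).
Retention S: 1000/CN − 10 with CN=59.000 → S = 410/59 ≈ 6.949 in
Ia = 0.2·(410/59) = 82/59 in ≈ 1.390 in
Excess rainfall: 3.760 − 1.390 = 2.370 in; P > Ia so Q > 0
Q: (3496/1475)² ÷ (13746/1475) = 6111008/10137675 in (≈ 0.603 in)

Q = 6111008/10137675 in ≈ 0.603 in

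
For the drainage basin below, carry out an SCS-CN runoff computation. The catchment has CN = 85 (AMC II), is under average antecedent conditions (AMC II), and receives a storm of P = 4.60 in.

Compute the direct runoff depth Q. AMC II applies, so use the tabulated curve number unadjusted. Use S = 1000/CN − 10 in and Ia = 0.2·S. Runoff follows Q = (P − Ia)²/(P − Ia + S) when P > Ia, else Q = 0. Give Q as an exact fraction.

CN(II) = 85; AMC II needs no correction.
S = 1000/85 − 10 = 30/17 in ≈ 1.765 in
Ia = 0.2S: 0.2·1.765 = 0.353 in (exactly 6/17)
Excess rainfall: 4.600 − 0.353 = 4.247 in; P > Ia so Q > 0
Runoff Q = (P−Ia)²/(P−Ia+S) = (4.247)²/(4.247+1.765) = 130321/43435 ≈ 3.000 in

Q = 130321/43435 in ≈ 3.000 in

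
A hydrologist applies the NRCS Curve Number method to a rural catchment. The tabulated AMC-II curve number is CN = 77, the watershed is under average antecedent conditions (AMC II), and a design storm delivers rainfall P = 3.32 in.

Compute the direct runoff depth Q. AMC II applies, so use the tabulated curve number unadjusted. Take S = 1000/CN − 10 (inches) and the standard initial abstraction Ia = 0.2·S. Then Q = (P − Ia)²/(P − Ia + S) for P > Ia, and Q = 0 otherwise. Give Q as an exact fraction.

Q = 27468081/21157675 in ≈ 1.298 in

Average conditions: CN = 77 (no AMC adjustment).
S = 1000/77 − 10 = 230/77 in ≈ 2.987 in
Ia = 0.2S: 0.2·2.987 = 0.597 in (exactly 46/77)
Since P=3.320 > Ia=0.597: effective rainfall P−Ia = 5241/1925 in
Q = (5241/1925)²/((5241/1925) + 230/77) = (27468081/3705625)/(10991/1925) = 27468081/21157675 in ≈ 1.298 in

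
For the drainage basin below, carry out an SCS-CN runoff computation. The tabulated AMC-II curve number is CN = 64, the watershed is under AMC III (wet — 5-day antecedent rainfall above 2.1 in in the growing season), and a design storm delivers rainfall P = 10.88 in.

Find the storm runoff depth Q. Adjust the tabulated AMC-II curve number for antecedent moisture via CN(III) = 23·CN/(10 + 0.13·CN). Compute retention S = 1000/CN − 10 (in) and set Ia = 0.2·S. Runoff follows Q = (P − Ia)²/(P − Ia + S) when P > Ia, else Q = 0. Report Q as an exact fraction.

Q = 571162201/67905200 in ≈ 8.411 in

CN(III) from CN(II)=64: (23·64)/(10 + 0.13·64) = 18400/229 ≈ 80.349
Retention S: 1000/CN − 10 with CN=80.349 → S = 225/92 ≈ 2.446 in
Ia = 0.2S: 0.2·2.446 = 0.489 in (exactly 45/92)
Since P=10.880 > Ia=0.489: effective rainfall P−Ia = 23899/2300 in
Q: (23899/2300)² ÷ (7381/575) = 571162201/67905200 in (≈ 8.411 in)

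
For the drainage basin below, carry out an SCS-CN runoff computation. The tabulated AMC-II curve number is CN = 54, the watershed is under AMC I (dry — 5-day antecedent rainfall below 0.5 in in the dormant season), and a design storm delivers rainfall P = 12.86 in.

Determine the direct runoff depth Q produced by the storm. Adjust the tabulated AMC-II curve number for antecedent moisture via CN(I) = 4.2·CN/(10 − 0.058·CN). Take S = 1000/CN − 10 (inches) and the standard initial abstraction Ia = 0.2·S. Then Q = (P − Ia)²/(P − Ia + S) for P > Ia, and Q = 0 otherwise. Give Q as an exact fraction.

Q = 62290675561/23376871350 in ≈ 2.665 in

Adjust CN=54 to AMC I: 4.2·54/(10 − 0.058·54) → (1134/5) ÷ (1717/250) = 56700/1717 ≈ 33.023
Max retention: S = 1000/(56700/1717) − 10 = 11500/567 in (≈ 20.282 in)
Ia = 0.2·(11500/567) = 2300/567 in ≈ 4.056 in
P − Ia = 12.860 − 4.056 = 249581/28350 ≈ 8.804 in (> 0, runoff occurs)
Q: (249581/28350)² ÷ (824581/28350) = 62290675561/23376871350 in (≈ 2.665 in)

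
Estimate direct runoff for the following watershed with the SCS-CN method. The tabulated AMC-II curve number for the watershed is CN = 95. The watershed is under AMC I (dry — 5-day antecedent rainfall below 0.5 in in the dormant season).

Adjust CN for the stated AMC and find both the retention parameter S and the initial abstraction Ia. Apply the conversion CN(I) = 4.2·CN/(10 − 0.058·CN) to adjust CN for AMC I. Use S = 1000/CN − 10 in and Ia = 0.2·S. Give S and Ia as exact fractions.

S = 500/399 in ≈ 1.253 in; Ia = 100/399 in ≈ 0.251 in

Dry (AMC I): CN(I) = 4.2·95/(10 − 0.058·95) = 399/(449/100) = 39900/449 ≈ 88.864
Retention S: 1000/CN − 10 with CN=88.864 → S = 500/399 ≈ 1.253 in
Ia = 0.2·(500/399) = 100/399 in ≈ 0.251 in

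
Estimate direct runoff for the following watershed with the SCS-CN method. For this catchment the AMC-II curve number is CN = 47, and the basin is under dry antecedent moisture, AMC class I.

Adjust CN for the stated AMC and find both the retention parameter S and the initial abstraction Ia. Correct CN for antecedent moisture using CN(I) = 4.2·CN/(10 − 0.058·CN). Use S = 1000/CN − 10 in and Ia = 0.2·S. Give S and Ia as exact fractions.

S = 26500/987 in ≈ 26.849 in; Ia = 5300/987 in ≈ 5.370 in

CN(I) from CN(II)=47: (4.2·47)/(10 − 0.058·47) = 98700/3637 ≈ 27.138
Max retention: S = 1000/(98700/3637) − 10 = 26500/987 in (≈ 26.849 in)
Ia = 0.2·(26500/987) = 5300/987 in ≈ 5.370 in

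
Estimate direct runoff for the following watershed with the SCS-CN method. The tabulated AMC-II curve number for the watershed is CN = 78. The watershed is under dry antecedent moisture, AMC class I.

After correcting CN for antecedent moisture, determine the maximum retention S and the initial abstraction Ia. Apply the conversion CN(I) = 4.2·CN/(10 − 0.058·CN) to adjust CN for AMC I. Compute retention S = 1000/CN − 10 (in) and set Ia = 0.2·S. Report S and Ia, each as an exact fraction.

Dry (AMC I): CN(I) = 4.2·78/(10 − 0.058·78) = (1638/5)/(1369/250) = 81900/1369 ≈ 59.825
S = 1000/(81900/1369) − 10 = 5500/819 in ≈ 6.716 in
Ia = 0.2S: 0.2·6.716 = 1.343 in (exactly 1100/819)

S = 5500/819 in ≈ 6.716 in; Ia = 1100/819 in ≈ 1.343 in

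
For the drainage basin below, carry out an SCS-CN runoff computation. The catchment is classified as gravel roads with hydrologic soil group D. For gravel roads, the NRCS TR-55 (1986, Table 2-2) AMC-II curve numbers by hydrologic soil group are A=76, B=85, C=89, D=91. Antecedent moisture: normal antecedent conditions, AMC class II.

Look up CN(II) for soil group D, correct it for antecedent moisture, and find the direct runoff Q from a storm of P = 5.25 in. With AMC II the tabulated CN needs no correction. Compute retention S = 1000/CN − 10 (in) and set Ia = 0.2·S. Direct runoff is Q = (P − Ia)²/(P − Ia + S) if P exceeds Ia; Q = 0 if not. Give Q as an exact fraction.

NRCS table: gravel roads, soil group D → CN(II) = 91
AMC II — tabulated CN = 91 applies directly.
Retention S: 1000/CN − 10 with CN=91.000 → S = 90/91 ≈ 0.989 in
Ia = 0.2·(90/91) = 18/91 in ≈ 0.198 in
Since P=5.250 > Ia=0.198: effective rainfall P−Ia = 1839/364 in
Runoff Q = (P−Ia)²/(P−Ia+S) = (5.052)²/(5.052+0.989) = 1127307/266812 ≈ 4.225 in

Q = 1127307/266812 in ≈ 4.225 in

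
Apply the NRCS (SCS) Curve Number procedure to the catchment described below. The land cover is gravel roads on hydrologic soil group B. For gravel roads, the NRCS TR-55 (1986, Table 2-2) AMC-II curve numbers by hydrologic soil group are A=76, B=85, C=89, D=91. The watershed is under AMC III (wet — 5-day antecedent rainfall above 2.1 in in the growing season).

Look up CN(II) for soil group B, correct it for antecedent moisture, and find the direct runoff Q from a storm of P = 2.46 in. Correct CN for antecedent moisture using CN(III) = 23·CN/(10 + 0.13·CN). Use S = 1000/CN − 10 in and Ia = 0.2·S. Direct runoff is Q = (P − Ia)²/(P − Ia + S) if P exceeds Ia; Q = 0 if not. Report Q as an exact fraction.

Q = 225930961/130535350 in ≈ 1.731 in

NRCS table: gravel roads, soil group B → CN(II) = 85
CN(III) from CN(II)=85: (23·85)/(10 + 0.13·85) = 39100/421 ≈ 92.874
Max retention: S = 1000/(39100/421) − 10 = 300/391 in (≈ 0.767 in)
Ia = 0.2S: 0.2·0.767 = 0.153 in (exactly 60/391)
P − Ia = 2.460 − 0.153 = 45093/19550 ≈ 2.307 in (> 0, runoff occurs)
Runoff Q = (P−Ia)²/(P−Ia+S) = (2.307)²/(2.307+0.767) = 225930961/130535350 ≈ 1.731 in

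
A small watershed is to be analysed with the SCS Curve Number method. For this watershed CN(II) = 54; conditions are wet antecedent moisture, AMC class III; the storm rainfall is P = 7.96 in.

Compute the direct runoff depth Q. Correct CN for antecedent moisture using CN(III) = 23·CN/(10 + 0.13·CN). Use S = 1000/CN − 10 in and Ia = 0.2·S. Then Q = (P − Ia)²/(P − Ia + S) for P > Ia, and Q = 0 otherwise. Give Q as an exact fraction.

Adjust CN=54 to AMC III: 23·54/(10 + 0.13·54) → 1242 ÷ (851/50) = 2700/37 ≈ 72.973
Retention S: 1000/CN − 10 with CN=72.973 → S = 100/27 ≈ 3.704 in
Ia = 0.2S: 0.2·3.704 = 0.741 in (exactly 20/27)
Excess rainfall: 7.960 − 0.741 = 7.219 in; P > Ia so Q > 0
Runoff Q = (P−Ia)²/(P−Ia+S) = (7.219)²/(7.219+3.704) = 23746129/4976775 ≈ 4.771 in

Q = 23746129/4976775 in ≈ 4.771 in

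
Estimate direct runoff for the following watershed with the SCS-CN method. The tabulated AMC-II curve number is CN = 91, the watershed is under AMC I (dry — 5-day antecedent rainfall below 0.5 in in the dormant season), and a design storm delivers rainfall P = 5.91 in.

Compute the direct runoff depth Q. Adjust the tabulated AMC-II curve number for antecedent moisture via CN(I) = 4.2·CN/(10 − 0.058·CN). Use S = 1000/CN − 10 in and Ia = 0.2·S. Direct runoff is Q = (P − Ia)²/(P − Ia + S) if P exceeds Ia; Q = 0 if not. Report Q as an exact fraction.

Dry (AMC I): CN(I) = 4.2·91/(10 − 0.058·91) = (1911/5)/(2361/500) = 63700/787 ≈ 80.940
Retention S: 1000/CN − 10 with CN=80.940 → S = 1500/637 ≈ 2.355 in
Initial abstraction Ia = S/5 = (1500/637)/5 = 300/637 ≈ 0.471 in
P − Ia = 5.910 − 0.471 = 346467/63700 ≈ 5.439 in (> 0, runoff occurs)
Q: (346467/63700)² ÷ (496467/63700) = 13337709121/3513883100 in (≈ 3.796 in)

Q = 13337709121/3513883100 in ≈ 3.796 in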